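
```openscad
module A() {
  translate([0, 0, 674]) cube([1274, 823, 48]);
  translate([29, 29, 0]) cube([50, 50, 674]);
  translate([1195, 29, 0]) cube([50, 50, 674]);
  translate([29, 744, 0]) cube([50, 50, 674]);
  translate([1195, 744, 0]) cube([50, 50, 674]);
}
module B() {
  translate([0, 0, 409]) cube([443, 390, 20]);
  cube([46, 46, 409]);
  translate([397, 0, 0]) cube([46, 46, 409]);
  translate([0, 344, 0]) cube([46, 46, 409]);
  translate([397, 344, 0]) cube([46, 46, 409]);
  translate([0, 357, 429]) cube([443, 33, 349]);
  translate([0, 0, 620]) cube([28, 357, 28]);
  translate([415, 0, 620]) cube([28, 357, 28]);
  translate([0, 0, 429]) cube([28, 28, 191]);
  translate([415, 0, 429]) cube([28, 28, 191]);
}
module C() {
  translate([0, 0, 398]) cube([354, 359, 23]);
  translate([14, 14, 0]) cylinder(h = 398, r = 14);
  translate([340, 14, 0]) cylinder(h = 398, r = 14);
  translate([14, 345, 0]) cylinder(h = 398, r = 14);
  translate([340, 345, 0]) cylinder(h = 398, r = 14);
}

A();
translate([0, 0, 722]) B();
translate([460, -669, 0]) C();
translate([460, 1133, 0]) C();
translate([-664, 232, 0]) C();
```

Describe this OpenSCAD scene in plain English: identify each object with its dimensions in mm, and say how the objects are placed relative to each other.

A is a table: top 1274 mm (x) × 823 mm (y), 48 mm thick, upper face at z = 722 mm, on four 50×50 mm square legs, each inset 29 mm from the nearest pair of top edges, running from z = 0 to the bottom of the top.

B is a chair: 443×390 mm seat, 20 mm thick, top at z = 429 mm, on four 46 mm square corner legs flush with the seat edges. A 33 mm thick backrest slab spans the full seat width, extending 349 mm above the seat top, its back face flush with the seat's +y edge. Two armrests of 28×28 mm section run along each side from the seat's front edge to the front of the backrest, top faces 219 mm above the seat top and outer faces flush with the seat's x-edges; a 28×28 mm post under the front of each armrest stands on the seat at the front corner.

C is a four-legged stool. The seat is a 354×359×23 mm slab whose top surface is at z = 421 mm; four round legs, each 28 mm in diameter, run from the floor (z = 0) to the underside of the seat, each leg's axis is inset half a diameter from the nearest pair of seat edges (so the leg's bounding box is flush with the corner).

The chair is on top of the table. Three stools sit around the table at the −y, +y, −x sides.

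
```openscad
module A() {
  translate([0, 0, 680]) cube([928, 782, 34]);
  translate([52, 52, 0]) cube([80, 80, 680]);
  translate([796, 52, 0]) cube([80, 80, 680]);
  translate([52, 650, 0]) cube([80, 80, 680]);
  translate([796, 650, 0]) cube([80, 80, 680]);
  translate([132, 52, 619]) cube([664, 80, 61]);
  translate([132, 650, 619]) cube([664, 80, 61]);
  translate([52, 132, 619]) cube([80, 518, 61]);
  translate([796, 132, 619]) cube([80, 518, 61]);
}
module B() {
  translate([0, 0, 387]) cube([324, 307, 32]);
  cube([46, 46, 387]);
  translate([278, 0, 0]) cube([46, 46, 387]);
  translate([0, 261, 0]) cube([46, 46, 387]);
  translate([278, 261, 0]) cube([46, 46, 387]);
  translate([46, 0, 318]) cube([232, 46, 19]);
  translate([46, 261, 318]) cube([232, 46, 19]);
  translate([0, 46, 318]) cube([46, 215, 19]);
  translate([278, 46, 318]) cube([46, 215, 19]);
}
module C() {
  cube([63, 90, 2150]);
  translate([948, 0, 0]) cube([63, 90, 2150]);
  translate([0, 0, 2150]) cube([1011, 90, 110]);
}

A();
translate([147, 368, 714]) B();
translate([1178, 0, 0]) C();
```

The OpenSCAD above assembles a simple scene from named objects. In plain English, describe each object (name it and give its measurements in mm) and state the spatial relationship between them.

A is a table with a 928×782 mm rectangular top, 34 mm thick, top surface at z = 714 mm, supported by four 80×80 mm square legs, each inset 52 mm from the nearest pair of top edges, running from the floor. Four apron rails, 80 mm thick and 61 mm tall, run between adjacent legs with their top edges flush with the underside of the top and their outer faces flush with the legs' outer faces.

B is a four-legged stool. The seat is a 324×307×32 mm slab whose top surface is at z = 419 mm; four square legs, each 46×46 mm in cross-section, run from the floor (z = 0) to the underside of the seat, each flush with a corner of the seat. Four stretchers, 46 mm wide and 19 mm tall, connect adjacent legs with their undersides at z = 318 mm, each running between the inner faces of the legs it joins and aligned with the legs' outer faces on the other axis.

C is a door frame. The clear opening is 885 mm wide and 2150 mm high. Two 63 mm wide jambs, 90 mm deep, stand either side of the opening from the floor to the top of the opening. A 110 mm thick head sits across the top of both jambs, spanning the full outside width of the frame.

The stool is on top of the table. The door frame is on the floor beside the table on its +x side.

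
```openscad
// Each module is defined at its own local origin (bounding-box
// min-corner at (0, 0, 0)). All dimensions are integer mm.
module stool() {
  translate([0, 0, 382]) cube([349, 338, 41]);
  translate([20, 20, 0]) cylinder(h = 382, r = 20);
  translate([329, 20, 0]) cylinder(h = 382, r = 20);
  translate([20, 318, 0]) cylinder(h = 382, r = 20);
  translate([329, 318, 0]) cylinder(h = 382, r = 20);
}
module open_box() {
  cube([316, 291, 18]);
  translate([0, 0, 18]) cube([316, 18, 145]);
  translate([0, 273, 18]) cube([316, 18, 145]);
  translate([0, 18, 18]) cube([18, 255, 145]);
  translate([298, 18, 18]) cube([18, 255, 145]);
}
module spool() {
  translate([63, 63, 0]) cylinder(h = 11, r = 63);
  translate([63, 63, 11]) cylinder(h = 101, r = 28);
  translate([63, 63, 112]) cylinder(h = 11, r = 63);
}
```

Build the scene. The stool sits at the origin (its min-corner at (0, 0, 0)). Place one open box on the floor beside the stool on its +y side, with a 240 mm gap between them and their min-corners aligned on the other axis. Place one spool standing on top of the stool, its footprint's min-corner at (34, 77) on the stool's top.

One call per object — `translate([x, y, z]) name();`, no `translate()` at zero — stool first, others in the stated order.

stool();
translate([0, 578, 0]) open_box();
translate([34, 77, 423]) spool();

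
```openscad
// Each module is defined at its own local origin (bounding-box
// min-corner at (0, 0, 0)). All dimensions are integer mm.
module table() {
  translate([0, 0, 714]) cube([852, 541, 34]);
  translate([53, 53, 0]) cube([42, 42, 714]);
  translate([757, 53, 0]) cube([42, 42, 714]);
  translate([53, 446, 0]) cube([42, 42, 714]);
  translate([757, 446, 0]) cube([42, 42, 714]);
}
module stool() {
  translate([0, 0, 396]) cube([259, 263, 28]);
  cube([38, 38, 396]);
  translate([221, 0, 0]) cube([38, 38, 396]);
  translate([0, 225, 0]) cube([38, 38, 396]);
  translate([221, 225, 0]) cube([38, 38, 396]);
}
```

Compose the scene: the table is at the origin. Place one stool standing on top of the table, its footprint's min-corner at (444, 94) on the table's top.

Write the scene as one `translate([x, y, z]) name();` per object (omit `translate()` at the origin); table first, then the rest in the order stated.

table();
translate([444, 94, 748]) stool();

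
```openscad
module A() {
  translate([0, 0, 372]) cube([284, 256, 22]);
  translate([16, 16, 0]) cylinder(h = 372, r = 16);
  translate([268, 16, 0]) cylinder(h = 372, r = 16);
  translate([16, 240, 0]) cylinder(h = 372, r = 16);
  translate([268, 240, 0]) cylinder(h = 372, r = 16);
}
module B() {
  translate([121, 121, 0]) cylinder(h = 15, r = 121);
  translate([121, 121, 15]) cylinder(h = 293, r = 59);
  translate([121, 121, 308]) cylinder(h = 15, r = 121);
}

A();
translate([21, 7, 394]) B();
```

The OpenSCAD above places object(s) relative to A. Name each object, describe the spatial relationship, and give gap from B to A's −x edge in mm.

A is a stool. B is a spool. The spool is on top of the stool, centred. The gap from the spool to the stool's −x edge is 21 mm.

The spool's min-x is at 21; the stool's min-x is 0; gap = 21 mm.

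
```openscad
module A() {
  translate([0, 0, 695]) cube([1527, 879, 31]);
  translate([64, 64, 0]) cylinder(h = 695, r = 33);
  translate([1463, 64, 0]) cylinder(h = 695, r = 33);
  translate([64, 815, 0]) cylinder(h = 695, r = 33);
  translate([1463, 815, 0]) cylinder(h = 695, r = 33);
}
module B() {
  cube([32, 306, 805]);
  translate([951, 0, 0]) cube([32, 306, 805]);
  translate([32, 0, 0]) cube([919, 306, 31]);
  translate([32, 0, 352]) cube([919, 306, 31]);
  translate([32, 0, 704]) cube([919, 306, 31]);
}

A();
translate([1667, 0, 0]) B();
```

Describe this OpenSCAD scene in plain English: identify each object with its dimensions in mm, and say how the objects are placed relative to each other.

A is a rectangular dining table. The top is 1527×879×31 mm with its upper surface at z = 726 mm. It stands on four round legs of 66 mm diameter, each leg's bounding box inset 31 mm from the nearest pair of top edges, running from the floor to the underside of the top.

B is a bookshelf 983 mm wide overall, 306 mm deep and 805 mm tall. The two sides are 32 mm thick vertical panels. 3 horizontal shelves of 31 mm thickness span between the inner faces of the sides; the lowest shelf sits on the floor and shelves are stacked with a clear vertical gap of 321 mm between each pair.

The bookshelf is on the floor beside the table on its +x side.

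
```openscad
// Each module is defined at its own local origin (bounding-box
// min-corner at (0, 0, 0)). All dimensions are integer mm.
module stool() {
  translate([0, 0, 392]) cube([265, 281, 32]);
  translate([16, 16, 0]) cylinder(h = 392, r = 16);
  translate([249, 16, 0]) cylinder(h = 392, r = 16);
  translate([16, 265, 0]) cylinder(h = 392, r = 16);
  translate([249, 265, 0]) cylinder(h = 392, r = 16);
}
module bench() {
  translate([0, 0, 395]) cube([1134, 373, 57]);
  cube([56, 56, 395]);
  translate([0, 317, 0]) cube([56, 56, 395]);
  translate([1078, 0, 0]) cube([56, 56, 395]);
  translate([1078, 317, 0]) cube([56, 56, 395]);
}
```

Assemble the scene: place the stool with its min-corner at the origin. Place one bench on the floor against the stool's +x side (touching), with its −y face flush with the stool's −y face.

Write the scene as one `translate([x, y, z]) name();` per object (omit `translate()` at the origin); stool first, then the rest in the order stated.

stool();
translate([265, 0, 0]) bench();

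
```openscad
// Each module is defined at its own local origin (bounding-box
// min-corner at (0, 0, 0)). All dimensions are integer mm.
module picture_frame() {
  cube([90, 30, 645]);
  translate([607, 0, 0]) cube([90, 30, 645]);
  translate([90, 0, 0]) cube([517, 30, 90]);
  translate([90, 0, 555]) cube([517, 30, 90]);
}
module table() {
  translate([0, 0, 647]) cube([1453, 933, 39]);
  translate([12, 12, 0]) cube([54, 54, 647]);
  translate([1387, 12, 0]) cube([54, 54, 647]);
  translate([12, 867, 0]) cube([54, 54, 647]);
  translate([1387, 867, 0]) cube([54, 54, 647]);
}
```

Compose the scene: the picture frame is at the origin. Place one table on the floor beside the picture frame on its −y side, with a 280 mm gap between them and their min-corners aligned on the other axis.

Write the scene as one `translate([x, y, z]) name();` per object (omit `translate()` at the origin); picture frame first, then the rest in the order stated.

picture_frame();
translate([0, -1213, 0]) table();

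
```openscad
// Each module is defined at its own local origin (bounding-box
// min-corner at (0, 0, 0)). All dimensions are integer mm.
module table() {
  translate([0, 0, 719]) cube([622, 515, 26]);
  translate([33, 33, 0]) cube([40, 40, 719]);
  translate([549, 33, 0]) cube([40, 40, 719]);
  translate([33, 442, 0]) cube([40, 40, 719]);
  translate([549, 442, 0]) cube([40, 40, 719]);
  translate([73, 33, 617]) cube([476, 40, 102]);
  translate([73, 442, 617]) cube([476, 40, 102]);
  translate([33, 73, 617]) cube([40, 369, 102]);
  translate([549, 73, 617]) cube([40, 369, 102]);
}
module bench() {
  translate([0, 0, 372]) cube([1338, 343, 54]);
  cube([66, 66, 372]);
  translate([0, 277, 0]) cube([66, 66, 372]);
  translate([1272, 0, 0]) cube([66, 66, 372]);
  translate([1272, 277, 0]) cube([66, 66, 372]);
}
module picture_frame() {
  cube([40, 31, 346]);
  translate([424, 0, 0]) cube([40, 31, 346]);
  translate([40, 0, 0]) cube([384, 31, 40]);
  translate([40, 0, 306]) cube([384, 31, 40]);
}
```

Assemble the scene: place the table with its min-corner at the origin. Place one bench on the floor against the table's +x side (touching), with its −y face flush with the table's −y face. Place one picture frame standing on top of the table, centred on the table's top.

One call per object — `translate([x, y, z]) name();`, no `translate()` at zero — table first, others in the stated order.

table();
translate([622, 0, 0]) bench();
translate([79, 242, 745]) picture_frame();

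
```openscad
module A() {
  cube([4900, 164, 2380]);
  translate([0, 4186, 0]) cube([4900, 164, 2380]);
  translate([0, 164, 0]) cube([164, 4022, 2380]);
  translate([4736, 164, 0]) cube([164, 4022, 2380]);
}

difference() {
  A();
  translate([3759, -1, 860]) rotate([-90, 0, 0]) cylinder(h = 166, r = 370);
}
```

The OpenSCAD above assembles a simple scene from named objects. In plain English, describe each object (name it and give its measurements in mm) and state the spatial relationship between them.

A is the wall frame of a small rectangular building: four walls, each 2380 mm tall and 164 mm thick, enclosing a footprint 4900 mm (x) by 4350 mm (y) outside-to-outside, with no floor or roof. The front and back walls (the −y and +y sides) span the full width; the two side walls fit between them.

The house frame has a circular hole of radius 370 mm through its front wall, centred at (x = 3759, z = 860).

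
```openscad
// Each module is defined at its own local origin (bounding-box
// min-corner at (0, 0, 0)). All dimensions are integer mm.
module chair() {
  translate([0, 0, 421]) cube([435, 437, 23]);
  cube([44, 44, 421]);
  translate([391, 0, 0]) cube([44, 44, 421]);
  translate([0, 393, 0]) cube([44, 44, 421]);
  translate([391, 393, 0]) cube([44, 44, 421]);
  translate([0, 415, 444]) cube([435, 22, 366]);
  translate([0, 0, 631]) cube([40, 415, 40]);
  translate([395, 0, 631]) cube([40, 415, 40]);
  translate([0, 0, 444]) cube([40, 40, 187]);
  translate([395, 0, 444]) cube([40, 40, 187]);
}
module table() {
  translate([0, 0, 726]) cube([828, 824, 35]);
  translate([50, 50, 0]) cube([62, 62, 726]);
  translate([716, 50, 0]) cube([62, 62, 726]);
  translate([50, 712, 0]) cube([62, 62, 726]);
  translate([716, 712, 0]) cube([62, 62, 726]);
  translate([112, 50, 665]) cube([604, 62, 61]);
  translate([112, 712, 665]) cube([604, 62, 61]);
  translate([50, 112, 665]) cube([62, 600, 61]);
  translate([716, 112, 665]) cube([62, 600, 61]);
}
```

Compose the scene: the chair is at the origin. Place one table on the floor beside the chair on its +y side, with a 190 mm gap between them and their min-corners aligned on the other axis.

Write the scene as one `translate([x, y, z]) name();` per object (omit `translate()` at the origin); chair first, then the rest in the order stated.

chair();
translate([0, 627, 0]) table();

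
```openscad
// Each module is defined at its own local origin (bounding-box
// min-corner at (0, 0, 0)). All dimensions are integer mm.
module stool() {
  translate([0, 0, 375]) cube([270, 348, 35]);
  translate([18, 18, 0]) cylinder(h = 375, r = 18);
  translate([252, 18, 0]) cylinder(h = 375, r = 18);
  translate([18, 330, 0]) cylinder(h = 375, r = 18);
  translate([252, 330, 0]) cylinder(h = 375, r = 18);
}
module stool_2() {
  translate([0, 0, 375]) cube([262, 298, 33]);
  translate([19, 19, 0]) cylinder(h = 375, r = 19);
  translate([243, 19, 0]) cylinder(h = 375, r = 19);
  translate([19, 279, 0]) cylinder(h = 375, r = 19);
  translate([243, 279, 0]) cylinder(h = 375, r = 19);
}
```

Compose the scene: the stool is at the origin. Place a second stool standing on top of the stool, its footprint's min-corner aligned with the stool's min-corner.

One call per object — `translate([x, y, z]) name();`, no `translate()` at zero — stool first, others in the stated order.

stool();
translate([0, 0, 410]) stool_2();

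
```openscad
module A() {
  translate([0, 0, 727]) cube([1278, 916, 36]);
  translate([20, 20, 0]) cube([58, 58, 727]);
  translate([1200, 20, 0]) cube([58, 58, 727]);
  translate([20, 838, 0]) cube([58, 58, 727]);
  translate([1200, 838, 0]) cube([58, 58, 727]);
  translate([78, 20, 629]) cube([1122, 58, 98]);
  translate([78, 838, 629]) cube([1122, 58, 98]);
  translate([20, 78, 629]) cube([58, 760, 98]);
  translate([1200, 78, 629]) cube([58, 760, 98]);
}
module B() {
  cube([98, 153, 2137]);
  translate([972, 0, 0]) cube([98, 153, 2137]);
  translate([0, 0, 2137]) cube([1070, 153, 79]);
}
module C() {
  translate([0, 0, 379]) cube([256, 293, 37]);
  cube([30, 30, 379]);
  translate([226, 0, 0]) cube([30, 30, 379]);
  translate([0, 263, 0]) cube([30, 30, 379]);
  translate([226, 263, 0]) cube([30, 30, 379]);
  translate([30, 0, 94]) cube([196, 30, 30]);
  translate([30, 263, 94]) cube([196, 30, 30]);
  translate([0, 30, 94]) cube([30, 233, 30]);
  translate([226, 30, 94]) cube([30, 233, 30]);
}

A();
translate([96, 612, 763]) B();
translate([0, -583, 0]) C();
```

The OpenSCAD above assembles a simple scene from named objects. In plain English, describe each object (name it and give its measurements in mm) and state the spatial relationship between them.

A is a rectangular dining table. The top is 1278×916×36 mm with its upper surface at z = 763 mm. It stands on four 58×58 mm square legs, each inset 20 mm from the nearest pair of top edges, running from the floor to the underside of the top. Four apron rails, 58 mm thick and 98 mm tall, run between adjacent legs with their top edges flush with the underside of the top and their outer faces flush with the legs' outer faces.

B is a rectangular door frame: two vertical jambs of 98×153 mm section, 2137 mm tall, with a clear opening 874 mm wide between their inner faces. A header 79 mm tall and 153 mm deep lies on top of the jambs and spans the full outside width.

C is a four-legged stool. The seat is a 256×293×37 mm slab whose top surface is at z = 416 mm; four square legs, each 30×30 mm in cross-section, run from the floor (z = 0) to the underside of the seat, each flush with a corner of the seat. Four stretchers, 30 mm wide and 30 mm tall, connect adjacent legs with their undersides at z = 94 mm, each running between the inner faces of the legs it joins and aligned with the legs' outer faces on the other axis.

The door frame is on top of the table. The stool is on the floor beside the table on its −y side.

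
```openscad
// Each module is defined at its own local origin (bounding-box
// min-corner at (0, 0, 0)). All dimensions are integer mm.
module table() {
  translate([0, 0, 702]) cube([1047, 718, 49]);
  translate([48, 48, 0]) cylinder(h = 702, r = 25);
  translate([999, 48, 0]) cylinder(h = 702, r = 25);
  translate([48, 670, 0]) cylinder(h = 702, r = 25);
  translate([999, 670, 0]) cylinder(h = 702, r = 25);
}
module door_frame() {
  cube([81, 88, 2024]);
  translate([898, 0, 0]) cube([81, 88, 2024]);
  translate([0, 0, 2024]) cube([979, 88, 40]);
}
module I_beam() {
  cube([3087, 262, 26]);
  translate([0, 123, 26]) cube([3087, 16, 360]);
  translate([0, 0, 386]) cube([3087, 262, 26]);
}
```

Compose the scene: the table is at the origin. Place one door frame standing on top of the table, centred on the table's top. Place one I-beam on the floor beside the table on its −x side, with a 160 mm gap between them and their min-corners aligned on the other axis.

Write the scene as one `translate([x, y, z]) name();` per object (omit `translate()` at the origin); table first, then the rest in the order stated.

table();
translate([34, 315, 751]) door_frame();
translate([-3247, 0, 0]) I_beam();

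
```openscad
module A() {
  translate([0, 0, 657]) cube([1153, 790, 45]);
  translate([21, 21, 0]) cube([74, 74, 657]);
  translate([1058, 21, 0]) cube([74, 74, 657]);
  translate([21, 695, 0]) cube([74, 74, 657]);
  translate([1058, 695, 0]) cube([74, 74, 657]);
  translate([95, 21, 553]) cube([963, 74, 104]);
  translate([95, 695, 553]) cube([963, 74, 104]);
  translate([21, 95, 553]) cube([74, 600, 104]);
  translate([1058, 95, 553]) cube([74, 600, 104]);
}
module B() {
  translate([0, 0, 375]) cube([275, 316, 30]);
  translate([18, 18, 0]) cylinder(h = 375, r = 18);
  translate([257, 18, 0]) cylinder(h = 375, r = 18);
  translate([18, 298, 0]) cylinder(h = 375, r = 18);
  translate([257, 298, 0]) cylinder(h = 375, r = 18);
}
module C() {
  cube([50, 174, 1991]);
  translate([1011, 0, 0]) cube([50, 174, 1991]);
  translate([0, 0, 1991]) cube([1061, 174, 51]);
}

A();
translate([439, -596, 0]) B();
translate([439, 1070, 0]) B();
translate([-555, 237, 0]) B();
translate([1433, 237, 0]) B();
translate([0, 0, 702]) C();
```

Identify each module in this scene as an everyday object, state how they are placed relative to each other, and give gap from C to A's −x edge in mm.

A is a table. B is a stool. C is a door frame. Four stools sit around the table at the −y, +y, −x, +x sides. The door frame is on top of the table. The gap from the door frame to the table's −x edge is 0 mm.

The door frame's min-x is at 0; the table's min-x is 0; gap = 0 mm.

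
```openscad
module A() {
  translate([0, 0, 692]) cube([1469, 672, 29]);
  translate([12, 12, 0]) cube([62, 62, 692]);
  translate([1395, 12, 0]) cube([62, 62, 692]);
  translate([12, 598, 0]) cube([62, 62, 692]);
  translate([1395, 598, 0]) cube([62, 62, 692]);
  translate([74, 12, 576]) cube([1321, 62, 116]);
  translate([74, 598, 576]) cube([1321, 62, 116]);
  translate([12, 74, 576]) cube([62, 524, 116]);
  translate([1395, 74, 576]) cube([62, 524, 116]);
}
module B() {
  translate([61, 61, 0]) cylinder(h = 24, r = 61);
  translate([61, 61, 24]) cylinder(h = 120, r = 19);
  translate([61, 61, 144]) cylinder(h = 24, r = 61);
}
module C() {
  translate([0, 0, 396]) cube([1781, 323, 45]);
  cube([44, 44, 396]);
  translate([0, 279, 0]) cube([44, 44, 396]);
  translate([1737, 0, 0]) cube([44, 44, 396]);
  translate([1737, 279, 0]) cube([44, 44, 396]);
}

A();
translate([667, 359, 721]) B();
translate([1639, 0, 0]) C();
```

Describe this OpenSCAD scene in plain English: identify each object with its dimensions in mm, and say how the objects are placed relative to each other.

A is a table: top 1469 mm (x) × 672 mm (y), 29 mm thick, upper face at z = 721 mm, on four 62×62 mm square legs, each inset 12 mm from the nearest pair of top edges, running from z = 0 to the bottom of the top. Four apron rails, 62 mm thick and 116 mm tall, run between adjacent legs with their top edges flush with the underside of the top and their outer faces flush with the legs' outer faces.

B is a spool: two coaxial disc flanges of radius 61 mm and thickness 24 mm, joined by a core cylinder of radius 19 mm and height 120 mm. The lower flange rests on z = 0 and the three cylinders share a vertical axis.

C is a long wooden bench with a 1781 mm (x) × 323 mm (y) seat, 45 mm thick, its top surface 441 mm above the floor. Four 44 mm square legs at the seat corners, flush with the edges, run from z = 0 to the seat underside.

The spool is on top of the table. The bench is on the floor beside the table on its +x side.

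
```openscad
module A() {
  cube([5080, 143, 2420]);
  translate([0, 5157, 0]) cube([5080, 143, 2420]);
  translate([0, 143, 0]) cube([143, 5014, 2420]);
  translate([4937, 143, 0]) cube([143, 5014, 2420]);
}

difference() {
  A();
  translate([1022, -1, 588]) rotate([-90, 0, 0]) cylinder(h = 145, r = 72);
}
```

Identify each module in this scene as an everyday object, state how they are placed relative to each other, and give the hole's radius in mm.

A is a house frame. The house frame has a circular hole through its front wall. The hole's radius is 72 mm.

The subtracted cylinder has r = 72 mm.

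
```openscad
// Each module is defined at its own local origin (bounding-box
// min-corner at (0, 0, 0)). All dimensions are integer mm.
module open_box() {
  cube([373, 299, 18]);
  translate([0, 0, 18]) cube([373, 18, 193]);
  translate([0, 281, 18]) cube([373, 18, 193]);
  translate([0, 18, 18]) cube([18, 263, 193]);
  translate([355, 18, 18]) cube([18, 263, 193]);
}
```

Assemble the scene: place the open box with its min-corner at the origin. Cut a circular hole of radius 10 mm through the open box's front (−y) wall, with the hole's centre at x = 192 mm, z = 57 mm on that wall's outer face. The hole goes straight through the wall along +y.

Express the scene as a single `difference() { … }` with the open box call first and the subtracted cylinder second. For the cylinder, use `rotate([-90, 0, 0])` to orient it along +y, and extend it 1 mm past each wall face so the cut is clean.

difference() {
  open_box();
  translate([192, -1, 57]) rotate([-90, 0, 0]) cylinder(h = 20, r = 10);
}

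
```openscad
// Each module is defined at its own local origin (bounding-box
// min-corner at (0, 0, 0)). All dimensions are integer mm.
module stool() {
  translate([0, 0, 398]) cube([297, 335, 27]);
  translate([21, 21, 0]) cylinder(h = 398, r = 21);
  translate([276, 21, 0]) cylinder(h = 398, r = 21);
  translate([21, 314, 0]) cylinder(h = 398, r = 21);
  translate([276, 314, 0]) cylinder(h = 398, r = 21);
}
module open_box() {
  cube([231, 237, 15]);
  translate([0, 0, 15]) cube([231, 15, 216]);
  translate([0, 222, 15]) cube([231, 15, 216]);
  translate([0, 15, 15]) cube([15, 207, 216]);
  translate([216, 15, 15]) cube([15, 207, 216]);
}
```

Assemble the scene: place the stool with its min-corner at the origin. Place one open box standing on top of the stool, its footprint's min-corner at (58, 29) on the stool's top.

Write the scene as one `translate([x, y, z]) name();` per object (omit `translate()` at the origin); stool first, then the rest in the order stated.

stool();
translate([58, 29, 425]) open_box();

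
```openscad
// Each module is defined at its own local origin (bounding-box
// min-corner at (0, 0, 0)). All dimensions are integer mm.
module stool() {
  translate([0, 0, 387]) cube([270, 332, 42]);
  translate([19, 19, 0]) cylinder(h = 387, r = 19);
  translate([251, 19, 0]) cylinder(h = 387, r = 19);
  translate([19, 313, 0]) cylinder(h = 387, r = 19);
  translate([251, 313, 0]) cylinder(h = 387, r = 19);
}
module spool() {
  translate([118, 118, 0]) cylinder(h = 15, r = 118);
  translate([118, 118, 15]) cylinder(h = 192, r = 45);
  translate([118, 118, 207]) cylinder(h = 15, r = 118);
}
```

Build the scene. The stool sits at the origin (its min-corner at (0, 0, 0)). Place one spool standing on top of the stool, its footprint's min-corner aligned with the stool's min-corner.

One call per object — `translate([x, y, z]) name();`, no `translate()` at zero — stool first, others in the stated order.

stool();
translate([0, 0, 429]) spool();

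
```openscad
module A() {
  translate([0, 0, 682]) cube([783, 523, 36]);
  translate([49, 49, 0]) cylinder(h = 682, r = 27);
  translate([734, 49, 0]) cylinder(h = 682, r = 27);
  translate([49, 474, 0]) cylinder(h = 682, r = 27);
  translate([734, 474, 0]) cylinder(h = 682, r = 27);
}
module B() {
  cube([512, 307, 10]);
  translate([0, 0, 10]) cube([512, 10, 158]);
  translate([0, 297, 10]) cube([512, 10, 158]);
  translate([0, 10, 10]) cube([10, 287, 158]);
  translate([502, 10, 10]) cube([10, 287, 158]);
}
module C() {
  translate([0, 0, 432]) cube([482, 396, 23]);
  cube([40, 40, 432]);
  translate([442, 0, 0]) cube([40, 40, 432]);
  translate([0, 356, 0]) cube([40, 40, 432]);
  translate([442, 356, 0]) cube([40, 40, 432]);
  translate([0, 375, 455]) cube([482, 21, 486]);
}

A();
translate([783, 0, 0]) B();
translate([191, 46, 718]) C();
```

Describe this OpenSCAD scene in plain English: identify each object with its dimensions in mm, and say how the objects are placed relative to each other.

A is a table with a 783×523 mm rectangular top, 36 mm thick, top surface at z = 718 mm, supported by four round legs of 54 mm diameter, each leg's bounding box inset 22 mm from the nearest pair of top edges, running from the floor.

B is an open storage box with external size 512×307×168 mm and wall thickness 10 mm (the base is also 10 mm thick). The base covers the whole footprint; the four walls stand on the base, with the y-facing walls full-width and the x-facing walls fitting between their inner faces.

C is a chair: 482×396 mm seat, 23 mm thick, top at z = 455 mm, on four 40 mm square corner legs flush with the seat edges. A 21 mm thick backrest slab spans the full seat width, extending 486 mm above the seat top, its back face flush with the seat's +y edge.

The open box is against the table's +x side, with their −y faces flush. The chair is on top of the table.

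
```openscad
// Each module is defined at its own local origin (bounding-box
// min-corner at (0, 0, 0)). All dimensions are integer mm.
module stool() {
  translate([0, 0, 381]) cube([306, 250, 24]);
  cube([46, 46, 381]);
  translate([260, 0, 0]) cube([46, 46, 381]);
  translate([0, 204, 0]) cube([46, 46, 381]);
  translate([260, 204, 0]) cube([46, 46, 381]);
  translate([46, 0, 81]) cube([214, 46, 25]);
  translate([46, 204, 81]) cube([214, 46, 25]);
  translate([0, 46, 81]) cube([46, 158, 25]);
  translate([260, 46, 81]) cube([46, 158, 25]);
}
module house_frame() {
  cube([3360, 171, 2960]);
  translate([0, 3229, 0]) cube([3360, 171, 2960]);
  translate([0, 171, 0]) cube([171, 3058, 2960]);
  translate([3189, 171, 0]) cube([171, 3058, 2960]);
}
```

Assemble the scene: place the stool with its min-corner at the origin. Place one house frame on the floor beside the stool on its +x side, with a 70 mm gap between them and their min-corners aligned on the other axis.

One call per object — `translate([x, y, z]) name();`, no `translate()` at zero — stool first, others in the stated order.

stool();
translate([376, 0, 0]) house_frame();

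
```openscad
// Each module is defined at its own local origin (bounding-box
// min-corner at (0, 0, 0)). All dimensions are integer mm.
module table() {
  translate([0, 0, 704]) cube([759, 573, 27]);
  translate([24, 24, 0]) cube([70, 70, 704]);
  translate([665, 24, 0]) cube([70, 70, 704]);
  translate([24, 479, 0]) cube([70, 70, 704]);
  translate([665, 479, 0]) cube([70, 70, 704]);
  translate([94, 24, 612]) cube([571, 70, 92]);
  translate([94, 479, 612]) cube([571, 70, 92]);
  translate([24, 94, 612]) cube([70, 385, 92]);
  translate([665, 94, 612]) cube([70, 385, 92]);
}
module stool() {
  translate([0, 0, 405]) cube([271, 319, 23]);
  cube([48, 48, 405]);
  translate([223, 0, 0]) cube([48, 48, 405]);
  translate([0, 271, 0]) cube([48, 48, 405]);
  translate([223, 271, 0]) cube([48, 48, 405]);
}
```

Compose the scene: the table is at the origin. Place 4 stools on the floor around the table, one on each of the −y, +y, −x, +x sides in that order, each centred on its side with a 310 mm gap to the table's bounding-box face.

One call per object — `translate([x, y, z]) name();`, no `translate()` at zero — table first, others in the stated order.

table();
translate([244, -629, 0]) stool();
translate([244, 883, 0]) stool();
translate([-581, 127, 0]) stool();
translate([1069, 127, 0]) stool();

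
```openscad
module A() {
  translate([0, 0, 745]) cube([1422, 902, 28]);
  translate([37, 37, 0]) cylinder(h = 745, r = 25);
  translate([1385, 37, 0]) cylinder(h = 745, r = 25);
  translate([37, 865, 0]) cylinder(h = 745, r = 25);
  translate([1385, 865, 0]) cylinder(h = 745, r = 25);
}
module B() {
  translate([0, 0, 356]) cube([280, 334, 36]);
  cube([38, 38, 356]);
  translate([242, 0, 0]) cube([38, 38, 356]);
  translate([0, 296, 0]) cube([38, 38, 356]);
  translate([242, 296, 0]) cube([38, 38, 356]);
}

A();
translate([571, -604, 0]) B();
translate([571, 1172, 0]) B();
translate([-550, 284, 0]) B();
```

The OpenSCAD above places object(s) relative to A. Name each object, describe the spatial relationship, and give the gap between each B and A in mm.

A is a table. B is a stool. Three stools sit around the table at the −y, +y, −x sides. The gap between each stool and the table is 270 mm.

Each stool's nearest face is 270 mm from the table's bounding box.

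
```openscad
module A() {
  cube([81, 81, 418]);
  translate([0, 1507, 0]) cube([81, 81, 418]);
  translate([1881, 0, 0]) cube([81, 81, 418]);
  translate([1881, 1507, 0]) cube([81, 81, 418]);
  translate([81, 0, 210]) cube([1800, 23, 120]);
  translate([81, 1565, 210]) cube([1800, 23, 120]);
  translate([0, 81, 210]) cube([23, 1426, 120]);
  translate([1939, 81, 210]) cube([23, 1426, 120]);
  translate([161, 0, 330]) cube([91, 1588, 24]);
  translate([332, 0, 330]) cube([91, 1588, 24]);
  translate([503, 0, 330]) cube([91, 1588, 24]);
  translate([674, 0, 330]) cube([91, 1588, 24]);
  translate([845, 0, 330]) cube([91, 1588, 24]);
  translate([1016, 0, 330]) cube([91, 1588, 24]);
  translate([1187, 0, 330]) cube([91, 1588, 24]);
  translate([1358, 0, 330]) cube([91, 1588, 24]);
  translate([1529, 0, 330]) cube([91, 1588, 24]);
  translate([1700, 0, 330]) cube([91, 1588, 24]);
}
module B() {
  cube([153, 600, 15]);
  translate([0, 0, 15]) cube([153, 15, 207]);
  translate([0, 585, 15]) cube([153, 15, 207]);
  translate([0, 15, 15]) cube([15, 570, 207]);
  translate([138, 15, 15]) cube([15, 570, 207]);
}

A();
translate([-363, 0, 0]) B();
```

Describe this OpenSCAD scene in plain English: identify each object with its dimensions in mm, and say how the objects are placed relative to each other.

A is a bed frame 1962 mm long (x) by 1588 mm wide (y). Four 81×81 mm corner posts, 418 mm tall, at the corners of the footprint. Four rails of 23 mm thickness and 120 mm height run between adjacent posts with their undersides at z = 210 mm, their outer faces flush with the outside of the frame (the two x-running rails run between the posts' inner faces; the two y-running rails run between the posts' inner faces). 10 slats, each 91 mm wide (x) and 24 mm thick, lie across the top of the two x-running rails, running the full 1588 mm width of the frame in y; the slats are evenly spaced along x between the inner faces of the end posts with equal gaps (rounded down to the nearest mm) at the −x end and between each pair — any rounding remainder accumulates at the +x end.

B is an open storage box with external size 153×600×222 mm and wall thickness 15 mm (the base is also 15 mm thick). The base covers the whole footprint; the four walls stand on the base, with the y-facing walls full-width and the x-facing walls fitting between their inner faces.

The open box is on the floor beside the bed frame on its −x side.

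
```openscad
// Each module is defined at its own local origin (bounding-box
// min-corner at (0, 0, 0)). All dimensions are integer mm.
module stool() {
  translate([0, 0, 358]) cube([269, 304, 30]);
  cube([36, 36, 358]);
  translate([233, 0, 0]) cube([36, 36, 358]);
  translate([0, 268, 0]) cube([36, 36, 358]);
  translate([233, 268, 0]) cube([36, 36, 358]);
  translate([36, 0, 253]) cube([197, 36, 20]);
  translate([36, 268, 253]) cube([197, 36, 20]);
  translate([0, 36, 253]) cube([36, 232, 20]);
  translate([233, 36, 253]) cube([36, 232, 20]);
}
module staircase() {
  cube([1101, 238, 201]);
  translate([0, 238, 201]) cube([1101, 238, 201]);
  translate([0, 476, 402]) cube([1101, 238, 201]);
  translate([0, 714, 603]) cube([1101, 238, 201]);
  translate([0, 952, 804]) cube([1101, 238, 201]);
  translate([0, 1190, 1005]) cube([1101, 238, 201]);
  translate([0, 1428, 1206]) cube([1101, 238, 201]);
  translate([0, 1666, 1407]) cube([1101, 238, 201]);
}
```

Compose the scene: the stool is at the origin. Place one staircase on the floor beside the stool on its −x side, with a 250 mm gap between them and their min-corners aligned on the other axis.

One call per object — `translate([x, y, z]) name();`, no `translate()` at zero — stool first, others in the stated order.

stool();
translate([-1351, 0, 0]) staircase();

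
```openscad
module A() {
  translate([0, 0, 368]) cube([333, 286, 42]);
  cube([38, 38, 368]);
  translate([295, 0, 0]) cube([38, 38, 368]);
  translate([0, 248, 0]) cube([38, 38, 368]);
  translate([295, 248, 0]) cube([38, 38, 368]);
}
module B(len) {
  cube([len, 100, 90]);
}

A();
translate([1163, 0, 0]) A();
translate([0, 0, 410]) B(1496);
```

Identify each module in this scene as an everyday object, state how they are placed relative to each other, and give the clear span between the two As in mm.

Second stool starts at x = 1163; first ends at x = 333; clear span = 1163 − 333 = 830 mm.

A is a stool. B is a beam. A beam spans the tops of two stools. The clear span between the two stools is 830 mm.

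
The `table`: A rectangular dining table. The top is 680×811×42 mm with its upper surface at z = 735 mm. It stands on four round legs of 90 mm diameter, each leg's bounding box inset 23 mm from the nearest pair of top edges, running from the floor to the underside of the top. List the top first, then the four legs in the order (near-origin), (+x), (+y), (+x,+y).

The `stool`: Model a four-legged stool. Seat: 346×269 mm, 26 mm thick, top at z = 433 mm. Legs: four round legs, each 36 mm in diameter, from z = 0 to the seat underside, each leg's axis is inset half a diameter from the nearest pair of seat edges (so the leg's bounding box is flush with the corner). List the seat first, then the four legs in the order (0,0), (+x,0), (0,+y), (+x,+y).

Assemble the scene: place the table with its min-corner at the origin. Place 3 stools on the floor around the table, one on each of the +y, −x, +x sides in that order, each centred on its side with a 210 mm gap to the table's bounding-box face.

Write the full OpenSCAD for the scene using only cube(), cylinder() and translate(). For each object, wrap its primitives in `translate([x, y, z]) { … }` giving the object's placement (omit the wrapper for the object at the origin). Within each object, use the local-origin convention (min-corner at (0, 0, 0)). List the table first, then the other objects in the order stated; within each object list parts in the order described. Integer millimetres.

translate([0, 0, 693]) cube([680, 811, 42]);
translate([68, 68, 0]) cylinder(h = 693, r = 45);
translate([612, 68, 0]) cylinder(h = 693, r = 45);
translate([68, 743, 0]) cylinder(h = 693, r = 45);
translate([612, 743, 0]) cylinder(h = 693, r = 45);
translate([167, 1021, 0]) {
  translate([0, 0, 407]) cube([346, 269, 26]);
  translate([18, 18, 0]) cylinder(h = 407, r = 18);
  translate([328, 18, 0]) cylinder(h = 407, r = 18);
  translate([18, 251, 0]) cylinder(h = 407, r = 18);
  translate([328, 251, 0]) cylinder(h = 407, r = 18);
}
translate([-556, 271, 0]) {
  translate([0, 0, 407]) cube([346, 269, 26]);
  translate([18, 18, 0]) cylinder(h = 407, r = 18);
  translate([328, 18, 0]) cylinder(h = 407, r = 18);
  translate([18, 251, 0]) cylinder(h = 407, r = 18);
  translate([328, 251, 0]) cylinder(h = 407, r = 18);
}
translate([890, 271, 0]) {
  translate([0, 0, 407]) cube([346, 269, 26]);
  translate([18, 18, 0]) cylinder(h = 407, r = 18);
  translate([328, 18, 0]) cylinder(h = 407, r = 18);
  translate([18, 251, 0]) cylinder(h = 407, r = 18);
  translate([328, 251, 0]) cylinder(h = 407, r = 18);
}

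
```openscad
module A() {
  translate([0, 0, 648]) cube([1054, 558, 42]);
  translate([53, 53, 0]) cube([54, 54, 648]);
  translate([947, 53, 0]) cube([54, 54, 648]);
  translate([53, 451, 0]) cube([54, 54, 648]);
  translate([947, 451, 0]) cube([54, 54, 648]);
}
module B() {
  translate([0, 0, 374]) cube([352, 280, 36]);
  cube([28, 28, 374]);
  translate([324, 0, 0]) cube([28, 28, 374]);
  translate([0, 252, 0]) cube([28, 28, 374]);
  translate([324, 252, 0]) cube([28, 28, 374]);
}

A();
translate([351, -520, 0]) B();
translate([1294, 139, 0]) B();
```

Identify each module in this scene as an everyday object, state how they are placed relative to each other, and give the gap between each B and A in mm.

Each stool's nearest face is 240 mm from the table's bounding box.

A is a table. B is a stool. Two stools sit around the table at the −y, +x sides. The gap between each stool and the table is 240 mm.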